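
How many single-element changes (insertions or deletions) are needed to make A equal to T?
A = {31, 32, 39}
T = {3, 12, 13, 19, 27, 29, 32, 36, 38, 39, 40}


Set A = {31, 32, 39}
Set T = {3, 12, 13, 19, 27, 29, 32, 36, 38, 39, 40}
Elements to remove from A (in A, not in T): {31} → 1 removals
Elements to add to A (in T, not in A): {3, 12, 13, 19, 27, 29, 36, 38, 40} → 9 additions
Total edits = 1 + 9 = 10

10


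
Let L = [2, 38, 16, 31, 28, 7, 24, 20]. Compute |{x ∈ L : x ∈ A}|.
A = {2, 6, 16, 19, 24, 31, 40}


Set A = {2, 6, 16, 19, 24, 31, 40}
Candidates: [2, 38, 16, 31, 28, 7, 24, 20]
Check each candidate:
2 ∈ A, 38 ∉ A, 16 ∈ A, 31 ∈ A, 28 ∉ A, 7 ∉ A, 24 ∈ A, 20 ∉ A
Count of candidates in A: 4

4


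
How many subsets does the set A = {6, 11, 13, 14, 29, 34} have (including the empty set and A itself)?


Set A = {6, 11, 13, 14, 29, 34}
|A| = 6
The power set P(A) contains all subsets of A.
|P(A)| = 2^|A| = 2^6 = 64

64


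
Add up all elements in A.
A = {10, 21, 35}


Set A = {10, 21, 35}
Sum = 10 + 21 + 35 = 66

66


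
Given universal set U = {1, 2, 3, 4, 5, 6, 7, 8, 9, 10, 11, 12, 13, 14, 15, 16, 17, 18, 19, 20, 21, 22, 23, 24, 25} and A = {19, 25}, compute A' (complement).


Universal set U = {1, 2, 3, 4, 5, 6, 7, 8, 9, 10, 11, 12, 13, 14, 15, 16, 17, 18, 19, 20, 21, 22, 23, 24, 25}
Set A = {19, 25}
A' = U \ A = elements in U but not in A
Checking each element of U:
1 (not in A, include), 2 (not in A, include), 3 (not in A, include), 4 (not in A, include), 5 (not in A, include), 6 (not in A, include), 7 (not in A, include), 8 (not in A, include), 9 (not in A, include), 10 (not in A, include), 11 (not in A, include), 12 (not in A, include), 13 (not in A, include), 14 (not in A, include), 15 (not in A, include), 16 (not in A, include), 17 (not in A, include), 18 (not in A, include), 19 (in A, exclude), 20 (not in A, include), 21 (not in A, include), 22 (not in A, include), 23 (not in A, include), 24 (not in A, include), 25 (in A, exclude)
A' = {1, 2, 3, 4, 5, 6, 7, 8, 9, 10, 11, 12, 13, 14, 15, 16, 17, 18, 20, 21, 22, 23, 24}

{1, 2, 3, 4, 5, 6, 7, 8, 9, 10, 11, 12, 13, 14, 15, 16, 17, 18, 20, 21, 22, 23, 24}


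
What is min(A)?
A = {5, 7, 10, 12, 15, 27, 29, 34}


Set A = {5, 7, 10, 12, 15, 27, 29, 34}
Elements in ascending order: 5, 7, 10, 12, 15, 27, 29, 34
The smallest element is 5.

5


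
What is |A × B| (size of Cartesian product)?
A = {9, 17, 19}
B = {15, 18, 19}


Set A = {9, 17, 19} has 3 elements.
Set B = {15, 18, 19} has 3 elements.
|A × B| = |A| × |B| = 3 × 3 = 9

9


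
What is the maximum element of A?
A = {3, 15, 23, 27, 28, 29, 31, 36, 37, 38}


Set A = {3, 15, 23, 27, 28, 29, 31, 36, 37, 38}
Elements in ascending order: 3, 15, 23, 27, 28, 29, 31, 36, 37, 38
The largest element is 38.

38


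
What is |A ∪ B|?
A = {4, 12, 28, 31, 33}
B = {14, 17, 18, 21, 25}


Set A = {4, 12, 28, 31, 33}, |A| = 5
Set B = {14, 17, 18, 21, 25}, |B| = 5
A ∩ B = {}, |A ∩ B| = 0
|A ∪ B| = |A| + |B| - |A ∩ B| = 5 + 5 - 0 = 10

10


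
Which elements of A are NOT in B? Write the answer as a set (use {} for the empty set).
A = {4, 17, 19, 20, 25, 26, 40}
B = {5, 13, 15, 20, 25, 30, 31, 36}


Set A = {4, 17, 19, 20, 25, 26, 40}
Set B = {5, 13, 15, 20, 25, 30, 31, 36}
Check each element of A against B:
4 ∉ B (include), 17 ∉ B (include), 19 ∉ B (include), 20 ∈ B, 25 ∈ B, 26 ∉ B (include), 40 ∉ B (include)
Elements of A not in B: {4, 17, 19, 26, 40}

{4, 17, 19, 26, 40}


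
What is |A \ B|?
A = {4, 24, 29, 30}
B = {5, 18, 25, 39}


Set A = {4, 24, 29, 30}
Set B = {5, 18, 25, 39}
A \ B = {4, 24, 29, 30}
|A \ B| = 4

4


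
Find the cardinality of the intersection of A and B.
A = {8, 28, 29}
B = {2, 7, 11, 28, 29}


Set A = {8, 28, 29}
Set B = {2, 7, 11, 28, 29}
A ∩ B = {28, 29}
|A ∩ B| = 2

2


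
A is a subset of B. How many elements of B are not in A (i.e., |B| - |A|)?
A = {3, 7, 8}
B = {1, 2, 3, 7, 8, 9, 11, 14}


Set A = {3, 7, 8}, |A| = 3
Set B = {1, 2, 3, 7, 8, 9, 11, 14}, |B| = 8
Since A ⊆ B: B \ A = {1, 2, 9, 11, 14}
|B| - |A| = 8 - 3 = 5

5


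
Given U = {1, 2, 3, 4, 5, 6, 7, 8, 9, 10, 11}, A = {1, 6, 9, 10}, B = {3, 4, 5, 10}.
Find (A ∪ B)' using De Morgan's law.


U = {1, 2, 3, 4, 5, 6, 7, 8, 9, 10, 11}
A = {1, 6, 9, 10}, B = {3, 4, 5, 10}
A ∪ B = {1, 3, 4, 5, 6, 9, 10}
(A ∪ B)' = U \ (A ∪ B) = {2, 7, 8, 11}
Verification via A' ∩ B': A' = {2, 3, 4, 5, 7, 8, 11}, B' = {1, 2, 6, 7, 8, 9, 11}
A' ∩ B' = {2, 7, 8, 11} ✓

{2, 7, 8, 11}


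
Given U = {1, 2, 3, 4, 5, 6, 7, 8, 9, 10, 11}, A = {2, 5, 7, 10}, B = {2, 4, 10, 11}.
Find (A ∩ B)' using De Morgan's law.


U = {1, 2, 3, 4, 5, 6, 7, 8, 9, 10, 11}
A = {2, 5, 7, 10}, B = {2, 4, 10, 11}
A ∩ B = {2, 10}
(A ∩ B)' = U \ (A ∩ B) = {1, 3, 4, 5, 6, 7, 8, 9, 11}
Verification via A' ∪ B': A' = {1, 3, 4, 6, 8, 9, 11}, B' = {1, 3, 5, 6, 7, 8, 9}
A' ∪ B' = {1, 3, 4, 5, 6, 7, 8, 9, 11} ✓

{1, 3, 4, 5, 6, 7, 8, 9, 11}


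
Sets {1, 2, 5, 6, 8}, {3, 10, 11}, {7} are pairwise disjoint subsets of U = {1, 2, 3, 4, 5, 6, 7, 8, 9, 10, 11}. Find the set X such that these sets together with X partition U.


U = {1, 2, 3, 4, 5, 6, 7, 8, 9, 10, 11}
Shown blocks: {1, 2, 5, 6, 8}, {3, 10, 11}, {7}
A partition's blocks are pairwise disjoint and cover U, so the missing block = U \ (union of shown blocks).
Union of shown blocks: {1, 2, 3, 5, 6, 7, 8, 10, 11}
Missing block = U \ (union) = {4, 9}

{4, 9}


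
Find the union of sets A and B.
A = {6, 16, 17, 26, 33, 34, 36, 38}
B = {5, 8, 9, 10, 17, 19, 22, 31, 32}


Set A = {6, 16, 17, 26, 33, 34, 36, 38}
Set B = {5, 8, 9, 10, 17, 19, 22, 31, 32}
A ∪ B includes all elements in either set.
Elements from A: {6, 16, 17, 26, 33, 34, 36, 38}
Elements from B not already included: {5, 8, 9, 10, 19, 22, 31, 32}
A ∪ B = {5, 6, 8, 9, 10, 16, 17, 19, 22, 26, 31, 32, 33, 34, 36, 38}

{5, 6, 8, 9, 10, 16, 17, 19, 22, 26, 31, 32, 33, 34, 36, 38}


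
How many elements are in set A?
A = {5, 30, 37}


Set A = {5, 30, 37}
Listing elements: 5, 30, 37
Counting: 3 elements
|A| = 3

3


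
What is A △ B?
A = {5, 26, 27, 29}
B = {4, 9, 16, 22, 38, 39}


Set A = {5, 26, 27, 29}
Set B = {4, 9, 16, 22, 38, 39}
A △ B = (A \ B) ∪ (B \ A)
Elements in A but not B: {5, 26, 27, 29}
Elements in B but not A: {4, 9, 16, 22, 38, 39}
A △ B = {4, 5, 9, 16, 22, 26, 27, 29, 38, 39}

{4, 5, 9, 16, 22, 26, 27, 29, 38, 39}


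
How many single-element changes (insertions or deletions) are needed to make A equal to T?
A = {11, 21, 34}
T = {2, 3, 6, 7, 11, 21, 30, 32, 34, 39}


Set A = {11, 21, 34}
Set T = {2, 3, 6, 7, 11, 21, 30, 32, 34, 39}
Elements to remove from A (in A, not in T): {} → 0 removals
Elements to add to A (in T, not in A): {2, 3, 6, 7, 30, 32, 39} → 7 additions
Total edits = 0 + 7 = 7

7


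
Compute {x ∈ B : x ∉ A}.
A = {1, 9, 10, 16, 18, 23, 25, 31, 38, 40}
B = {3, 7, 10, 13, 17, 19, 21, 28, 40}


Set A = {1, 9, 10, 16, 18, 23, 25, 31, 38, 40}
Set B = {3, 7, 10, 13, 17, 19, 21, 28, 40}
Check each element of B against A:
3 ∉ A (include), 7 ∉ A (include), 10 ∈ A, 13 ∉ A (include), 17 ∉ A (include), 19 ∉ A (include), 21 ∉ A (include), 28 ∉ A (include), 40 ∈ A
Elements of B not in A: {3, 7, 13, 17, 19, 21, 28}

{3, 7, 13, 17, 19, 21, 28}


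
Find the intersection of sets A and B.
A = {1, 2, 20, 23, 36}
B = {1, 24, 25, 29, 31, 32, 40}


Set A = {1, 2, 20, 23, 36}
Set B = {1, 24, 25, 29, 31, 32, 40}
A ∩ B includes only elements in both sets.
Check each element of A against B:
1 ✓, 2 ✗, 20 ✗, 23 ✗, 36 ✗
A ∩ B = {1}

{1}


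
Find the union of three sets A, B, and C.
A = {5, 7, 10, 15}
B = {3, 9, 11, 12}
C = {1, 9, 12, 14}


Set A = {5, 7, 10, 15}
Set B = {3, 9, 11, 12}
Set C = {1, 9, 12, 14}
First, A ∪ B = {3, 5, 7, 9, 10, 11, 12, 15}
Then, (A ∪ B) ∪ C = {1, 3, 5, 7, 9, 10, 11, 12, 14, 15}

{1, 3, 5, 7, 9, 10, 11, 12, 14, 15}


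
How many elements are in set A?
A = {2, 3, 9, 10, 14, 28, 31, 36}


Set A = {2, 3, 9, 10, 14, 28, 31, 36}
Listing elements: 2, 3, 9, 10, 14, 28, 31, 36
Counting: 8 elements
|A| = 8

8


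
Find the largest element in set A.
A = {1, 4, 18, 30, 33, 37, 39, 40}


Set A = {1, 4, 18, 30, 33, 37, 39, 40}
Elements in ascending order: 1, 4, 18, 30, 33, 37, 39, 40
The largest element is 40.

40


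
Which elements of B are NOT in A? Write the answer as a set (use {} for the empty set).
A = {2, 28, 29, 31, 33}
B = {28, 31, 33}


Set A = {2, 28, 29, 31, 33}
Set B = {28, 31, 33}
Check each element of B against A:
28 ∈ A, 31 ∈ A, 33 ∈ A
Elements of B not in A: {}

{}


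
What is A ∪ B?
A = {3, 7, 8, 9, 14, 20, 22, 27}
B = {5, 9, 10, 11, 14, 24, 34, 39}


Set A = {3, 7, 8, 9, 14, 20, 22, 27}
Set B = {5, 9, 10, 11, 14, 24, 34, 39}
A ∪ B includes all elements in either set.
Elements from A: {3, 7, 8, 9, 14, 20, 22, 27}
Elements from B not already included: {5, 10, 11, 24, 34, 39}
A ∪ B = {3, 5, 7, 8, 9, 10, 11, 14, 20, 22, 24, 27, 34, 39}

{3, 5, 7, 8, 9, 10, 11, 14, 20, 22, 24, 27, 34, 39}


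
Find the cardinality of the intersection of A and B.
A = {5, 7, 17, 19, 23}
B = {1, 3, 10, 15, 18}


Set A = {5, 7, 17, 19, 23}
Set B = {1, 3, 10, 15, 18}
A ∩ B = {}
|A ∩ B| = 0

0


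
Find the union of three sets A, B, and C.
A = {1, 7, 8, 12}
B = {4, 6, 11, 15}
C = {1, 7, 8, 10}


Set A = {1, 7, 8, 12}
Set B = {4, 6, 11, 15}
Set C = {1, 7, 8, 10}
First, A ∪ B = {1, 4, 6, 7, 8, 11, 12, 15}
Then, (A ∪ B) ∪ C = {1, 4, 6, 7, 8, 10, 11, 12, 15}

{1, 4, 6, 7, 8, 10, 11, 12, 15}


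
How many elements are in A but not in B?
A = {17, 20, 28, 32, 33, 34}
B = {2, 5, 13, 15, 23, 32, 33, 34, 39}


Set A = {17, 20, 28, 32, 33, 34}
Set B = {2, 5, 13, 15, 23, 32, 33, 34, 39}
A \ B = {17, 20, 28}
|A \ B| = 3

3


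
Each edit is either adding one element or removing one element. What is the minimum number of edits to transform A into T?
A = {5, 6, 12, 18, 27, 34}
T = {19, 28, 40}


Set A = {5, 6, 12, 18, 27, 34}
Set T = {19, 28, 40}
Elements to remove from A (in A, not in T): {5, 6, 12, 18, 27, 34} → 6 removals
Elements to add to A (in T, not in A): {19, 28, 40} → 3 additions
Total edits = 6 + 3 = 9

9


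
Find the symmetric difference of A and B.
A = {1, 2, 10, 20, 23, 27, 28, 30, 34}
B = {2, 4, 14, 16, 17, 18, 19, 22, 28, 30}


Set A = {1, 2, 10, 20, 23, 27, 28, 30, 34}
Set B = {2, 4, 14, 16, 17, 18, 19, 22, 28, 30}
A △ B = (A \ B) ∪ (B \ A)
Elements in A but not B: {1, 10, 20, 23, 27, 34}
Elements in B but not A: {4, 14, 16, 17, 18, 19, 22}
A △ B = {1, 4, 10, 14, 16, 17, 18, 19, 20, 22, 23, 27, 34}

{1, 4, 10, 14, 16, 17, 18, 19, 20, 22, 23, 27, 34}


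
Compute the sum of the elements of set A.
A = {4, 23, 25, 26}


Set A = {4, 23, 25, 26}
Sum = 4 + 23 + 25 + 26 = 78

78


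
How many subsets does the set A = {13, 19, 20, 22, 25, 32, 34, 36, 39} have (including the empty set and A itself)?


Set A = {13, 19, 20, 22, 25, 32, 34, 36, 39}
|A| = 9
The power set P(A) contains all subsets of A.
|P(A)| = 2^|A| = 2^9 = 512

512


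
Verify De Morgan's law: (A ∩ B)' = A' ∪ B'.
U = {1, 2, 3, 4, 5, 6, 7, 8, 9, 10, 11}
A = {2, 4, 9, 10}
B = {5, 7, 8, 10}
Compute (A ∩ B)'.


U = {1, 2, 3, 4, 5, 6, 7, 8, 9, 10, 11}
A = {2, 4, 9, 10}, B = {5, 7, 8, 10}
A ∩ B = {10}
(A ∩ B)' = U \ (A ∩ B) = {1, 2, 3, 4, 5, 6, 7, 8, 9, 11}
Verification via A' ∪ B': A' = {1, 3, 5, 6, 7, 8, 11}, B' = {1, 2, 3, 4, 6, 9, 11}
A' ∪ B' = {1, 2, 3, 4, 5, 6, 7, 8, 9, 11} ✓

{1, 2, 3, 4, 5, 6, 7, 8, 9, 11}


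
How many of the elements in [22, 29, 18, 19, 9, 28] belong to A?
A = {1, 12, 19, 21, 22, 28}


Set A = {1, 12, 19, 21, 22, 28}
Candidates: [22, 29, 18, 19, 9, 28]
Check each candidate:
22 ∈ A, 29 ∉ A, 18 ∉ A, 19 ∈ A, 9 ∉ A, 28 ∈ A
Count of candidates in A: 3

3


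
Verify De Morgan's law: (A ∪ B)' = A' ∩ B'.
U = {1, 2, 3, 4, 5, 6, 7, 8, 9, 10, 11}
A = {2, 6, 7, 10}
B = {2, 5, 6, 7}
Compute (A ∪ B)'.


U = {1, 2, 3, 4, 5, 6, 7, 8, 9, 10, 11}
A = {2, 6, 7, 10}, B = {2, 5, 6, 7}
A ∪ B = {2, 5, 6, 7, 10}
(A ∪ B)' = U \ (A ∪ B) = {1, 3, 4, 8, 9, 11}
Verification via A' ∩ B': A' = {1, 3, 4, 5, 8, 9, 11}, B' = {1, 3, 4, 8, 9, 10, 11}
A' ∩ B' = {1, 3, 4, 8, 9, 11} ✓

{1, 3, 4, 8, 9, 11}


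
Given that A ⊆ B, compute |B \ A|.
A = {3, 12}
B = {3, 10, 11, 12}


Set A = {3, 12}, |A| = 2
Set B = {3, 10, 11, 12}, |B| = 4
Since A ⊆ B: B \ A = {10, 11}
|B| - |A| = 4 - 2 = 2

2


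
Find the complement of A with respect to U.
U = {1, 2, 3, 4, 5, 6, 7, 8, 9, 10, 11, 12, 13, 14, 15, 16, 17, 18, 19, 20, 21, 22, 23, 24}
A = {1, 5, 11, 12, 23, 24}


Universal set U = {1, 2, 3, 4, 5, 6, 7, 8, 9, 10, 11, 12, 13, 14, 15, 16, 17, 18, 19, 20, 21, 22, 23, 24}
Set A = {1, 5, 11, 12, 23, 24}
A' = U \ A = elements in U but not in A
Checking each element of U:
1 (in A, exclude), 2 (not in A, include), 3 (not in A, include), 4 (not in A, include), 5 (in A, exclude), 6 (not in A, include), 7 (not in A, include), 8 (not in A, include), 9 (not in A, include), 10 (not in A, include), 11 (in A, exclude), 12 (in A, exclude), 13 (not in A, include), 14 (not in A, include), 15 (not in A, include), 16 (not in A, include), 17 (not in A, include), 18 (not in A, include), 19 (not in A, include), 20 (not in A, include), 21 (not in A, include), 22 (not in A, include), 23 (in A, exclude), 24 (in A, exclude)
A' = {2, 3, 4, 6, 7, 8, 9, 10, 13, 14, 15, 16, 17, 18, 19, 20, 21, 22}

{2, 3, 4, 6, 7, 8, 9, 10, 13, 14, 15, 16, 17, 18, 19, 20, 21, 22}


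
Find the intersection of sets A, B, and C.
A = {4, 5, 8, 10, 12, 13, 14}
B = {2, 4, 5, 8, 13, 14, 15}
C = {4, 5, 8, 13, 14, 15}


Set A = {4, 5, 8, 10, 12, 13, 14}
Set B = {2, 4, 5, 8, 13, 14, 15}
Set C = {4, 5, 8, 13, 14, 15}
First, A ∩ B = {4, 5, 8, 13, 14}
Then, (A ∩ B) ∩ C = {4, 5, 8, 13, 14}

{4, 5, 8, 13, 14}


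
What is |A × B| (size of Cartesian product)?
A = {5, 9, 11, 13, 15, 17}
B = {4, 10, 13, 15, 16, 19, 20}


Set A = {5, 9, 11, 13, 15, 17} has 6 elements.
Set B = {4, 10, 13, 15, 16, 19, 20} has 7 elements.
|A × B| = |A| × |B| = 6 × 7 = 42

42


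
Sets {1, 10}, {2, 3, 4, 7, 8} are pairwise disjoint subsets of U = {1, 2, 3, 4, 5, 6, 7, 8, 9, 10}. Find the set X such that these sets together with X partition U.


U = {1, 2, 3, 4, 5, 6, 7, 8, 9, 10}
Shown blocks: {1, 10}, {2, 3, 4, 7, 8}
A partition's blocks are pairwise disjoint and cover U, so the missing block = U \ (union of shown blocks).
Union of shown blocks: {1, 2, 3, 4, 7, 8, 10}
Missing block = U \ (union) = {5, 6, 9}

{5, 6, 9}


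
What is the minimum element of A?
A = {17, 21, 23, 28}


Set A = {17, 21, 23, 28}
Elements in ascending order: 17, 21, 23, 28
The smallest element is 17.

17


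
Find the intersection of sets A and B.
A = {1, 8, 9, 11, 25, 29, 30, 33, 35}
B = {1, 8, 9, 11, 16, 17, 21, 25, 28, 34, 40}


Set A = {1, 8, 9, 11, 25, 29, 30, 33, 35}
Set B = {1, 8, 9, 11, 16, 17, 21, 25, 28, 34, 40}
A ∩ B includes only elements in both sets.
Check each element of A against B:
1 ✓, 8 ✓, 9 ✓, 11 ✓, 25 ✓, 29 ✗, 30 ✗, 33 ✗, 35 ✗
A ∩ B = {1, 8, 9, 11, 25}

{1, 8, 9, 11, 25}


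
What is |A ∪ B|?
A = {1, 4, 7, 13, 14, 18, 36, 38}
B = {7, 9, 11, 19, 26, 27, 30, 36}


Set A = {1, 4, 7, 13, 14, 18, 36, 38}, |A| = 8
Set B = {7, 9, 11, 19, 26, 27, 30, 36}, |B| = 8
A ∩ B = {7, 36}, |A ∩ B| = 2
|A ∪ B| = |A| + |B| - |A ∩ B| = 8 + 8 - 2 = 14

14


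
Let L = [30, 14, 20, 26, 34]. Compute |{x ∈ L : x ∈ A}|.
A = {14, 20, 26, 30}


Set A = {14, 20, 26, 30}
Candidates: [30, 14, 20, 26, 34]
Check each candidate:
30 ∈ A, 14 ∈ A, 20 ∈ A, 26 ∈ A, 34 ∉ A
Count of candidates in A: 4

4


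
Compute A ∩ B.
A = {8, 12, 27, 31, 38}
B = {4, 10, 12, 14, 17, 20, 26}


Set A = {8, 12, 27, 31, 38}
Set B = {4, 10, 12, 14, 17, 20, 26}
A ∩ B includes only elements in both sets.
Check each element of A against B:
8 ✗, 12 ✓, 27 ✗, 31 ✗, 38 ✗
A ∩ B = {12}

{12}


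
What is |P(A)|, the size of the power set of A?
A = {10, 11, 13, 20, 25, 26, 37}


Set A = {10, 11, 13, 20, 25, 26, 37}
|A| = 7
The power set P(A) contains all subsets of A.
|P(A)| = 2^|A| = 2^7 = 128

128


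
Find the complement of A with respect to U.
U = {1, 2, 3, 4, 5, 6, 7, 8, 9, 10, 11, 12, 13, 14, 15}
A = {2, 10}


Universal set U = {1, 2, 3, 4, 5, 6, 7, 8, 9, 10, 11, 12, 13, 14, 15}
Set A = {2, 10}
A' = U \ A = elements in U but not in A
Checking each element of U:
1 (not in A, include), 2 (in A, exclude), 3 (not in A, include), 4 (not in A, include), 5 (not in A, include), 6 (not in A, include), 7 (not in A, include), 8 (not in A, include), 9 (not in A, include), 10 (in A, exclude), 11 (not in A, include), 12 (not in A, include), 13 (not in A, include), 14 (not in A, include), 15 (not in A, include)
A' = {1, 3, 4, 5, 6, 7, 8, 9, 11, 12, 13, 14, 15}

{1, 3, 4, 5, 6, 7, 8, 9, 11, 12, 13, 14, 15}


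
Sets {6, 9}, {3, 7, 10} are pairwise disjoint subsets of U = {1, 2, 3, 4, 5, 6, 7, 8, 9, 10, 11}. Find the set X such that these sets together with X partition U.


U = {1, 2, 3, 4, 5, 6, 7, 8, 9, 10, 11}
Shown blocks: {6, 9}, {3, 7, 10}
A partition's blocks are pairwise disjoint and cover U, so the missing block = U \ (union of shown blocks).
Union of shown blocks: {3, 6, 7, 9, 10}
Missing block = U \ (union) = {1, 2, 4, 5, 8, 11}

{1, 2, 4, 5, 8, 11}


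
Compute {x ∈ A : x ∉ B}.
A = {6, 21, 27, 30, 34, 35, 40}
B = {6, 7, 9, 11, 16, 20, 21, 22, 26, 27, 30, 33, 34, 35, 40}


Set A = {6, 21, 27, 30, 34, 35, 40}
Set B = {6, 7, 9, 11, 16, 20, 21, 22, 26, 27, 30, 33, 34, 35, 40}
Check each element of A against B:
6 ∈ B, 21 ∈ B, 27 ∈ B, 30 ∈ B, 34 ∈ B, 35 ∈ B, 40 ∈ B
Elements of A not in B: {}

{}


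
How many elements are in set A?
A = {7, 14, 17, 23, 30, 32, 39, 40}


Set A = {7, 14, 17, 23, 30, 32, 39, 40}
Listing elements: 7, 14, 17, 23, 30, 32, 39, 40
Counting: 8 elements
|A| = 8

8


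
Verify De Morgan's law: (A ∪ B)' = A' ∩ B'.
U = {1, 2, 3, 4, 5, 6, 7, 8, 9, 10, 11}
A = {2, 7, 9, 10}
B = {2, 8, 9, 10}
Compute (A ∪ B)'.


U = {1, 2, 3, 4, 5, 6, 7, 8, 9, 10, 11}
A = {2, 7, 9, 10}, B = {2, 8, 9, 10}
A ∪ B = {2, 7, 8, 9, 10}
(A ∪ B)' = U \ (A ∪ B) = {1, 3, 4, 5, 6, 11}
Verification via A' ∩ B': A' = {1, 3, 4, 5, 6, 8, 11}, B' = {1, 3, 4, 5, 6, 7, 11}
A' ∩ B' = {1, 3, 4, 5, 6, 11} ✓

{1, 3, 4, 5, 6, 11}


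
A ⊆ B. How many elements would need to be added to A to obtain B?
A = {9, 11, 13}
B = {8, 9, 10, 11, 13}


Set A = {9, 11, 13}, |A| = 3
Set B = {8, 9, 10, 11, 13}, |B| = 5
Since A ⊆ B: B \ A = {8, 10}
|B| - |A| = 5 - 3 = 2

2


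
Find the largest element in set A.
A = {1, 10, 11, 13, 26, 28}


Set A = {1, 10, 11, 13, 26, 28}
Elements in ascending order: 1, 10, 11, 13, 26, 28
The largest element is 28.

28


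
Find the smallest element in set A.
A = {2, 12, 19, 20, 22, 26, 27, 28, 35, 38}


Set A = {2, 12, 19, 20, 22, 26, 27, 28, 35, 38}
Elements in ascending order: 2, 12, 19, 20, 22, 26, 27, 28, 35, 38
The smallest element is 2.

2


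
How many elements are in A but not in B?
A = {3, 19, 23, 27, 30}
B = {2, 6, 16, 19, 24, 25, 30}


Set A = {3, 19, 23, 27, 30}
Set B = {2, 6, 16, 19, 24, 25, 30}
A \ B = {3, 23, 27}
|A \ B| = 3

3


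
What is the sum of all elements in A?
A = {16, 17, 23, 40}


Set A = {16, 17, 23, 40}
Sum = 16 + 17 + 23 + 40 = 96

96


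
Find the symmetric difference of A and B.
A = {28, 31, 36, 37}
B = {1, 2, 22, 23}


Set A = {28, 31, 36, 37}
Set B = {1, 2, 22, 23}
A △ B = (A \ B) ∪ (B \ A)
Elements in A but not B: {28, 31, 36, 37}
Elements in B but not A: {1, 2, 22, 23}
A △ B = {1, 2, 22, 23, 28, 31, 36, 37}

{1, 2, 22, 23, 28, 31, 36, 37}


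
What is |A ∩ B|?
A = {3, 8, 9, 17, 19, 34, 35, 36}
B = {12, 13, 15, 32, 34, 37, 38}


Set A = {3, 8, 9, 17, 19, 34, 35, 36}
Set B = {12, 13, 15, 32, 34, 37, 38}
A ∩ B = {34}
|A ∩ B| = 1

1


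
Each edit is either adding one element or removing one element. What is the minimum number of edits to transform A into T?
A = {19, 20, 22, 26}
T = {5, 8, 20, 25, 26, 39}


Set A = {19, 20, 22, 26}
Set T = {5, 8, 20, 25, 26, 39}
Elements to remove from A (in A, not in T): {19, 22} → 2 removals
Elements to add to A (in T, not in A): {5, 8, 25, 39} → 4 additions
Total edits = 2 + 4 = 6

6


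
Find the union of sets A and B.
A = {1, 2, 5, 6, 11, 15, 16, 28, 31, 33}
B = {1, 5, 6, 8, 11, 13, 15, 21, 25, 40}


Set A = {1, 2, 5, 6, 11, 15, 16, 28, 31, 33}
Set B = {1, 5, 6, 8, 11, 13, 15, 21, 25, 40}
A ∪ B includes all elements in either set.
Elements from A: {1, 2, 5, 6, 11, 15, 16, 28, 31, 33}
Elements from B not already included: {8, 13, 21, 25, 40}
A ∪ B = {1, 2, 5, 6, 8, 11, 13, 15, 16, 21, 25, 28, 31, 33, 40}

{1, 2, 5, 6, 8, 11, 13, 15, 16, 21, 25, 28, 31, 33, 40}


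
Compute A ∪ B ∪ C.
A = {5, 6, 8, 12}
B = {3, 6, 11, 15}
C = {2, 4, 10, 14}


Set A = {5, 6, 8, 12}
Set B = {3, 6, 11, 15}
Set C = {2, 4, 10, 14}
First, A ∪ B = {3, 5, 6, 8, 11, 12, 15}
Then, (A ∪ B) ∪ C = {2, 3, 4, 5, 6, 8, 10, 11, 12, 14, 15}

{2, 3, 4, 5, 6, 8, 10, 11, 12, 14, 15}


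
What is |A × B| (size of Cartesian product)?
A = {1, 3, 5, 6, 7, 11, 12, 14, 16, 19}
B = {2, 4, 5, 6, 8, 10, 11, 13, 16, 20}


Set A = {1, 3, 5, 6, 7, 11, 12, 14, 16, 19} has 10 elements.
Set B = {2, 4, 5, 6, 8, 10, 11, 13, 16, 20} has 10 elements.
|A × B| = |A| × |B| = 10 × 10 = 100

100


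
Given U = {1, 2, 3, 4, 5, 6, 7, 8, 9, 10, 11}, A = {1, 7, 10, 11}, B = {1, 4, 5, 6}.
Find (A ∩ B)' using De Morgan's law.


U = {1, 2, 3, 4, 5, 6, 7, 8, 9, 10, 11}
A = {1, 7, 10, 11}, B = {1, 4, 5, 6}
A ∩ B = {1}
(A ∩ B)' = U \ (A ∩ B) = {2, 3, 4, 5, 6, 7, 8, 9, 10, 11}
Verification via A' ∪ B': A' = {2, 3, 4, 5, 6, 8, 9}, B' = {2, 3, 7, 8, 9, 10, 11}
A' ∪ B' = {2, 3, 4, 5, 6, 7, 8, 9, 10, 11} ✓

{2, 3, 4, 5, 6, 7, 8, 9, 10, 11}


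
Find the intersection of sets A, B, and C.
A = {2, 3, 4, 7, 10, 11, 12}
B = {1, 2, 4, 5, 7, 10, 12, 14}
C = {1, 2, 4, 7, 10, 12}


Set A = {2, 3, 4, 7, 10, 11, 12}
Set B = {1, 2, 4, 5, 7, 10, 12, 14}
Set C = {1, 2, 4, 7, 10, 12}
First, A ∩ B = {2, 4, 7, 10, 12}
Then, (A ∩ B) ∩ C = {2, 4, 7, 10, 12}

{2, 4, 7, 10, 12}


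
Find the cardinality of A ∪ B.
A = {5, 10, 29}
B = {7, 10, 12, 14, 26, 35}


Set A = {5, 10, 29}, |A| = 3
Set B = {7, 10, 12, 14, 26, 35}, |B| = 6
A ∩ B = {10}, |A ∩ B| = 1
|A ∪ B| = |A| + |B| - |A ∩ B| = 3 + 6 - 1 = 8

8


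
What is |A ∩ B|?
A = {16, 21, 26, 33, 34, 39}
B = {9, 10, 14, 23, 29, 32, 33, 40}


Set A = {16, 21, 26, 33, 34, 39}
Set B = {9, 10, 14, 23, 29, 32, 33, 40}
A ∩ B = {33}
|A ∩ B| = 1

1


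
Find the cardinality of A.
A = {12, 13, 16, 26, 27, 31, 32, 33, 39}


Set A = {12, 13, 16, 26, 27, 31, 32, 33, 39}
Listing elements: 12, 13, 16, 26, 27, 31, 32, 33, 39
Counting: 9 elements
|A| = 9

9


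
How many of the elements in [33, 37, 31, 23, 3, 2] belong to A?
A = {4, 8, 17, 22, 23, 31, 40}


Set A = {4, 8, 17, 22, 23, 31, 40}
Candidates: [33, 37, 31, 23, 3, 2]
Check each candidate:
33 ∉ A, 37 ∉ A, 31 ∈ A, 23 ∈ A, 3 ∉ A, 2 ∉ A
Count of candidates in A: 2

2


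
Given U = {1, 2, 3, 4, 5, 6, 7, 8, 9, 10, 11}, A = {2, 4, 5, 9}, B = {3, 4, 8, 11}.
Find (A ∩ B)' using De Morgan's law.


U = {1, 2, 3, 4, 5, 6, 7, 8, 9, 10, 11}
A = {2, 4, 5, 9}, B = {3, 4, 8, 11}
A ∩ B = {4}
(A ∩ B)' = U \ (A ∩ B) = {1, 2, 3, 5, 6, 7, 8, 9, 10, 11}
Verification via A' ∪ B': A' = {1, 3, 6, 7, 8, 10, 11}, B' = {1, 2, 5, 6, 7, 9, 10}
A' ∪ B' = {1, 2, 3, 5, 6, 7, 8, 9, 10, 11} ✓

{1, 2, 3, 5, 6, 7, 8, 9, 10, 11}


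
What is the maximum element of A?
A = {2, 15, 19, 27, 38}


Set A = {2, 15, 19, 27, 38}
Elements in ascending order: 2, 15, 19, 27, 38
The largest element is 38.

38


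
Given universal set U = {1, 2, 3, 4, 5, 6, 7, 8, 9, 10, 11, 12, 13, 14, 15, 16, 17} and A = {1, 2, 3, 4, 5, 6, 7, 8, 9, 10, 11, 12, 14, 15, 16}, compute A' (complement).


Universal set U = {1, 2, 3, 4, 5, 6, 7, 8, 9, 10, 11, 12, 13, 14, 15, 16, 17}
Set A = {1, 2, 3, 4, 5, 6, 7, 8, 9, 10, 11, 12, 14, 15, 16}
A' = U \ A = elements in U but not in A
Checking each element of U:
1 (in A, exclude), 2 (in A, exclude), 3 (in A, exclude), 4 (in A, exclude), 5 (in A, exclude), 6 (in A, exclude), 7 (in A, exclude), 8 (in A, exclude), 9 (in A, exclude), 10 (in A, exclude), 11 (in A, exclude), 12 (in A, exclude), 13 (not in A, include), 14 (in A, exclude), 15 (in A, exclude), 16 (in A, exclude), 17 (not in A, include)
A' = {13, 17}

{13, 17}


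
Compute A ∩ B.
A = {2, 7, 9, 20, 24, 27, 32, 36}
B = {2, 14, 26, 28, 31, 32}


Set A = {2, 7, 9, 20, 24, 27, 32, 36}
Set B = {2, 14, 26, 28, 31, 32}
A ∩ B includes only elements in both sets.
Check each element of A against B:
2 ✓, 7 ✗, 9 ✗, 20 ✗, 24 ✗, 27 ✗, 32 ✓, 36 ✗
A ∩ B = {2, 32}

{2, 32}


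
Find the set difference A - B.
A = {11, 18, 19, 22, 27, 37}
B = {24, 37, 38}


Set A = {11, 18, 19, 22, 27, 37}
Set B = {24, 37, 38}
A \ B includes elements in A that are not in B.
Check each element of A:
11 (not in B, keep), 18 (not in B, keep), 19 (not in B, keep), 22 (not in B, keep), 27 (not in B, keep), 37 (in B, remove)
A \ B = {11, 18, 19, 22, 27}

{11, 18, 19, 22, 27}


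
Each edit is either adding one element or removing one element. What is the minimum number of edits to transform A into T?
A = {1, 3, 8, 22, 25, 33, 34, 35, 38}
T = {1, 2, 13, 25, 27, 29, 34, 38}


Set A = {1, 3, 8, 22, 25, 33, 34, 35, 38}
Set T = {1, 2, 13, 25, 27, 29, 34, 38}
Elements to remove from A (in A, not in T): {3, 8, 22, 33, 35} → 5 removals
Elements to add to A (in T, not in A): {2, 13, 27, 29} → 4 additions
Total edits = 5 + 4 = 9

9


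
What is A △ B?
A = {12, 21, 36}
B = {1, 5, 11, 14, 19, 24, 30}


Set A = {12, 21, 36}
Set B = {1, 5, 11, 14, 19, 24, 30}
A △ B = (A \ B) ∪ (B \ A)
Elements in A but not B: {12, 21, 36}
Elements in B but not A: {1, 5, 11, 14, 19, 24, 30}
A △ B = {1, 5, 11, 12, 14, 19, 21, 24, 30, 36}

{1, 5, 11, 12, 14, 19, 21, 24, 30, 36}


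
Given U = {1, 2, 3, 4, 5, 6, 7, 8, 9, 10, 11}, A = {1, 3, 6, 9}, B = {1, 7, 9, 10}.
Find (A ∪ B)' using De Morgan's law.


U = {1, 2, 3, 4, 5, 6, 7, 8, 9, 10, 11}
A = {1, 3, 6, 9}, B = {1, 7, 9, 10}
A ∪ B = {1, 3, 6, 7, 9, 10}
(A ∪ B)' = U \ (A ∪ B) = {2, 4, 5, 8, 11}
Verification via A' ∩ B': A' = {2, 4, 5, 7, 8, 10, 11}, B' = {2, 3, 4, 5, 6, 8, 11}
A' ∩ B' = {2, 4, 5, 8, 11} ✓

{2, 4, 5, 8, 11}


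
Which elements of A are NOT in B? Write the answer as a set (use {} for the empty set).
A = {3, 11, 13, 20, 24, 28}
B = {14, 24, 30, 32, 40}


Set A = {3, 11, 13, 20, 24, 28}
Set B = {14, 24, 30, 32, 40}
Check each element of A against B:
3 ∉ B (include), 11 ∉ B (include), 13 ∉ B (include), 20 ∉ B (include), 24 ∈ B, 28 ∉ B (include)
Elements of A not in B: {3, 11, 13, 20, 28}

{3, 11, 13, 20, 28}


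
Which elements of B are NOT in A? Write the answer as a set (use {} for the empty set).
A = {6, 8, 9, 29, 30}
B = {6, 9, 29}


Set A = {6, 8, 9, 29, 30}
Set B = {6, 9, 29}
Check each element of B against A:
6 ∈ A, 9 ∈ A, 29 ∈ A
Elements of B not in A: {}

{}


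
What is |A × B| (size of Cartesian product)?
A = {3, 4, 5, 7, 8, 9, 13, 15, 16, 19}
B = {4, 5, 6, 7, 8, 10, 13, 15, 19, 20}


Set A = {3, 4, 5, 7, 8, 9, 13, 15, 16, 19} has 10 elements.
Set B = {4, 5, 6, 7, 8, 10, 13, 15, 19, 20} has 10 elements.
|A × B| = |A| × |B| = 10 × 10 = 100

100


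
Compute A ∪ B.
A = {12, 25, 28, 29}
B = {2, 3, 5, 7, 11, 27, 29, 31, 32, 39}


Set A = {12, 25, 28, 29}
Set B = {2, 3, 5, 7, 11, 27, 29, 31, 32, 39}
A ∪ B includes all elements in either set.
Elements from A: {12, 25, 28, 29}
Elements from B not already included: {2, 3, 5, 7, 11, 27, 31, 32, 39}
A ∪ B = {2, 3, 5, 7, 11, 12, 25, 27, 28, 29, 31, 32, 39}

{2, 3, 5, 7, 11, 12, 25, 27, 28, 29, 31, 32, 39}


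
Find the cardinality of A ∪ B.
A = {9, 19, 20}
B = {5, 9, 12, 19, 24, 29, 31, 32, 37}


Set A = {9, 19, 20}, |A| = 3
Set B = {5, 9, 12, 19, 24, 29, 31, 32, 37}, |B| = 9
A ∩ B = {9, 19}, |A ∩ B| = 2
|A ∪ B| = |A| + |B| - |A ∩ B| = 3 + 9 - 2 = 10

10


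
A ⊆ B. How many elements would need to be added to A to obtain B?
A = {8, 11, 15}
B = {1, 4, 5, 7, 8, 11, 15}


Set A = {8, 11, 15}, |A| = 3
Set B = {1, 4, 5, 7, 8, 11, 15}, |B| = 7
Since A ⊆ B: B \ A = {1, 4, 5, 7}
|B| - |A| = 7 - 3 = 4

4


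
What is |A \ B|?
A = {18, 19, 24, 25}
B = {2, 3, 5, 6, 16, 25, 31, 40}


Set A = {18, 19, 24, 25}
Set B = {2, 3, 5, 6, 16, 25, 31, 40}
A \ B = {18, 19, 24}
|A \ B| = 3

3


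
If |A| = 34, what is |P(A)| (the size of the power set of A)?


The set has 34 elements.
The power set contains all possible subsets.
|P(A)| = 2^|A| = 2^34 = 17179869184

17179869184


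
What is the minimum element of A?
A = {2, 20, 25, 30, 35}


Set A = {2, 20, 25, 30, 35}
Elements in ascending order: 2, 20, 25, 30, 35
The smallest element is 2.

2


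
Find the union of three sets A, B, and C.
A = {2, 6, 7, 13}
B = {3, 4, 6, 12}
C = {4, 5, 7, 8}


Set A = {2, 6, 7, 13}
Set B = {3, 4, 6, 12}
Set C = {4, 5, 7, 8}
First, A ∪ B = {2, 3, 4, 6, 7, 12, 13}
Then, (A ∪ B) ∪ C = {2, 3, 4, 5, 6, 7, 8, 12, 13}

{2, 3, 4, 5, 6, 7, 8, 12, 13}


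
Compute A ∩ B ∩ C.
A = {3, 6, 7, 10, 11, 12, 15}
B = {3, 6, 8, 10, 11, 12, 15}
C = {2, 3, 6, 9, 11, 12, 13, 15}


Set A = {3, 6, 7, 10, 11, 12, 15}
Set B = {3, 6, 8, 10, 11, 12, 15}
Set C = {2, 3, 6, 9, 11, 12, 13, 15}
First, A ∩ B = {3, 6, 10, 11, 12, 15}
Then, (A ∩ B) ∩ C = {3, 6, 11, 12, 15}

{3, 6, 11, 12, 15}


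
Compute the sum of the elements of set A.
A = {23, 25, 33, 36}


Set A = {23, 25, 33, 36}
Sum = 23 + 25 + 33 + 36 = 117

117


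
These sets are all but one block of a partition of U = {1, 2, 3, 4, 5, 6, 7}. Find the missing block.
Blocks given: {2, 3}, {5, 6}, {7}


U = {1, 2, 3, 4, 5, 6, 7}
Shown blocks: {2, 3}, {5, 6}, {7}
A partition's blocks are pairwise disjoint and cover U, so the missing block = U \ (union of shown blocks).
Union of shown blocks: {2, 3, 5, 6, 7}
Missing block = U \ (union) = {1, 4}

{1, 4}


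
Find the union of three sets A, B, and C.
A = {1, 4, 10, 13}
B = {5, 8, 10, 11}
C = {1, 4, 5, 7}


Set A = {1, 4, 10, 13}
Set B = {5, 8, 10, 11}
Set C = {1, 4, 5, 7}
First, A ∪ B = {1, 4, 5, 8, 10, 11, 13}
Then, (A ∪ B) ∪ C = {1, 4, 5, 7, 8, 10, 11, 13}

{1, 4, 5, 7, 8, 10, 11, 13}


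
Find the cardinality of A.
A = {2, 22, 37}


Set A = {2, 22, 37}
Listing elements: 2, 22, 37
Counting: 3 elements
|A| = 3

3


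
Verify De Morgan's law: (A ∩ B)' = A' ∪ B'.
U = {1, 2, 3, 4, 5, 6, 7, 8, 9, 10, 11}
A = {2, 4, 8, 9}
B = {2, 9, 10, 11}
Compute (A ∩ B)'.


U = {1, 2, 3, 4, 5, 6, 7, 8, 9, 10, 11}
A = {2, 4, 8, 9}, B = {2, 9, 10, 11}
A ∩ B = {2, 9}
(A ∩ B)' = U \ (A ∩ B) = {1, 3, 4, 5, 6, 7, 8, 10, 11}
Verification via A' ∪ B': A' = {1, 3, 5, 6, 7, 10, 11}, B' = {1, 3, 4, 5, 6, 7, 8}
A' ∪ B' = {1, 3, 4, 5, 6, 7, 8, 10, 11} ✓

{1, 3, 4, 5, 6, 7, 8, 10, 11}


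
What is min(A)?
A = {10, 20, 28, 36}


Set A = {10, 20, 28, 36}
Elements in ascending order: 10, 20, 28, 36
The smallest element is 10.

10


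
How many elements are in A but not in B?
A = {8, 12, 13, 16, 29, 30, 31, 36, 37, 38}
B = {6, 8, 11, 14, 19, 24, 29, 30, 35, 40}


Set A = {8, 12, 13, 16, 29, 30, 31, 36, 37, 38}
Set B = {6, 8, 11, 14, 19, 24, 29, 30, 35, 40}
A \ B = {12, 13, 16, 31, 36, 37, 38}
|A \ B| = 7

7


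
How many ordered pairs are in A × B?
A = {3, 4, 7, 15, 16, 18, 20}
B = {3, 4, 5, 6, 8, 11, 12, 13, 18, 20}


Set A = {3, 4, 7, 15, 16, 18, 20} has 7 elements.
Set B = {3, 4, 5, 6, 8, 11, 12, 13, 18, 20} has 10 elements.
|A × B| = |A| × |B| = 7 × 10 = 70

70


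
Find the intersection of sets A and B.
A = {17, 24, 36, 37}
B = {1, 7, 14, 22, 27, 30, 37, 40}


Set A = {17, 24, 36, 37}
Set B = {1, 7, 14, 22, 27, 30, 37, 40}
A ∩ B includes only elements in both sets.
Check each element of A against B:
17 ✗, 24 ✗, 36 ✗, 37 ✓
A ∩ B = {37}

{37}


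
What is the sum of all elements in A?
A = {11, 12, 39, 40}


Set A = {11, 12, 39, 40}
Sum = 11 + 12 + 39 + 40 = 102

102


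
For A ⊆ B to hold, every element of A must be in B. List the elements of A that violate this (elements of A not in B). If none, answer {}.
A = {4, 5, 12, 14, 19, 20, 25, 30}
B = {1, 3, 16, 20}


Set A = {4, 5, 12, 14, 19, 20, 25, 30}
Set B = {1, 3, 16, 20}
Check each element of A against B:
4 ∉ B (include), 5 ∉ B (include), 12 ∉ B (include), 14 ∉ B (include), 19 ∉ B (include), 20 ∈ B, 25 ∉ B (include), 30 ∉ B (include)
Elements of A not in B: {4, 5, 12, 14, 19, 25, 30}

{4, 5, 12, 14, 19, 25, 30}


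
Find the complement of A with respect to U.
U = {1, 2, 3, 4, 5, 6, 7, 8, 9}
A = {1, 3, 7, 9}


Universal set U = {1, 2, 3, 4, 5, 6, 7, 8, 9}
Set A = {1, 3, 7, 9}
A' = U \ A = elements in U but not in A
Checking each element of U:
1 (in A, exclude), 2 (not in A, include), 3 (in A, exclude), 4 (not in A, include), 5 (not in A, include), 6 (not in A, include), 7 (in A, exclude), 8 (not in A, include), 9 (in A, exclude)
A' = {2, 4, 5, 6, 8}

{2, 4, 5, 6, 8}


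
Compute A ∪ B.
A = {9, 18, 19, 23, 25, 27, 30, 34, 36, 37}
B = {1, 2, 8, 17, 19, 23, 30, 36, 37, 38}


Set A = {9, 18, 19, 23, 25, 27, 30, 34, 36, 37}
Set B = {1, 2, 8, 17, 19, 23, 30, 36, 37, 38}
A ∪ B includes all elements in either set.
Elements from A: {9, 18, 19, 23, 25, 27, 30, 34, 36, 37}
Elements from B not already included: {1, 2, 8, 17, 38}
A ∪ B = {1, 2, 8, 9, 17, 18, 19, 23, 25, 27, 30, 34, 36, 37, 38}

{1, 2, 8, 9, 17, 18, 19, 23, 25, 27, 30, 34, 36, 37, 38}


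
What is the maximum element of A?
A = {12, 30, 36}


Set A = {12, 30, 36}
Elements in ascending order: 12, 30, 36
The largest element is 36.

36


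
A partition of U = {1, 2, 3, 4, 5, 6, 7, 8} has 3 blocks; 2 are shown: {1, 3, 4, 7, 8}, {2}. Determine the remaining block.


U = {1, 2, 3, 4, 5, 6, 7, 8}
Shown blocks: {1, 3, 4, 7, 8}, {2}
A partition's blocks are pairwise disjoint and cover U, so the missing block = U \ (union of shown blocks).
Union of shown blocks: {1, 2, 3, 4, 7, 8}
Missing block = U \ (union) = {5, 6}

{5, 6}


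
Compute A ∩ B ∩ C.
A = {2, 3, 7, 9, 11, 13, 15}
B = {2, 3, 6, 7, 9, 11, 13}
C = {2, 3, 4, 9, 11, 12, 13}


Set A = {2, 3, 7, 9, 11, 13, 15}
Set B = {2, 3, 6, 7, 9, 11, 13}
Set C = {2, 3, 4, 9, 11, 12, 13}
First, A ∩ B = {2, 3, 7, 9, 11, 13}
Then, (A ∩ B) ∩ C = {2, 3, 9, 11, 13}

{2, 3, 9, 11, 13}


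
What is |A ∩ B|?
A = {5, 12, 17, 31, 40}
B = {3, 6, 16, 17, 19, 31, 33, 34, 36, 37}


Set A = {5, 12, 17, 31, 40}
Set B = {3, 6, 16, 17, 19, 31, 33, 34, 36, 37}
A ∩ B = {17, 31}
|A ∩ B| = 2

2


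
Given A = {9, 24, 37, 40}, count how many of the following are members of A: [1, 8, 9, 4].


Set A = {9, 24, 37, 40}
Candidates: [1, 8, 9, 4]
Check each candidate:
1 ∉ A, 8 ∉ A, 9 ∈ A, 4 ∉ A
Count of candidates in A: 1

1


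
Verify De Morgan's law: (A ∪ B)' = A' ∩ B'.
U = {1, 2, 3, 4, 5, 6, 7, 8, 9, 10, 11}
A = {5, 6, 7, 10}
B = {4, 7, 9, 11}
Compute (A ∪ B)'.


U = {1, 2, 3, 4, 5, 6, 7, 8, 9, 10, 11}
A = {5, 6, 7, 10}, B = {4, 7, 9, 11}
A ∪ B = {4, 5, 6, 7, 9, 10, 11}
(A ∪ B)' = U \ (A ∪ B) = {1, 2, 3, 8}
Verification via A' ∩ B': A' = {1, 2, 3, 4, 8, 9, 11}, B' = {1, 2, 3, 5, 6, 8, 10}
A' ∩ B' = {1, 2, 3, 8} ✓

{1, 2, 3, 8}


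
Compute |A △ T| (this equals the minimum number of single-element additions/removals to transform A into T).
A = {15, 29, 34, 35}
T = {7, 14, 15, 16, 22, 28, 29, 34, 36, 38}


Set A = {15, 29, 34, 35}
Set T = {7, 14, 15, 16, 22, 28, 29, 34, 36, 38}
Elements to remove from A (in A, not in T): {35} → 1 removals
Elements to add to A (in T, not in A): {7, 14, 16, 22, 28, 36, 38} → 7 additions
Total edits = 1 + 7 = 8

8


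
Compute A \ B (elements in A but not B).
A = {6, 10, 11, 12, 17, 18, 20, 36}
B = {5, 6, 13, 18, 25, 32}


Set A = {6, 10, 11, 12, 17, 18, 20, 36}
Set B = {5, 6, 13, 18, 25, 32}
A \ B includes elements in A that are not in B.
Check each element of A:
6 (in B, remove), 10 (not in B, keep), 11 (not in B, keep), 12 (not in B, keep), 17 (not in B, keep), 18 (in B, remove), 20 (not in B, keep), 36 (not in B, keep)
A \ B = {10, 11, 12, 17, 20, 36}

{10, 11, 12, 17, 20, 36}


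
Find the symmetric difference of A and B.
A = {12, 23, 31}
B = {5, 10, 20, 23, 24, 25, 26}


Set A = {12, 23, 31}
Set B = {5, 10, 20, 23, 24, 25, 26}
A △ B = (A \ B) ∪ (B \ A)
Elements in A but not B: {12, 31}
Elements in B but not A: {5, 10, 20, 24, 25, 26}
A △ B = {5, 10, 12, 20, 24, 25, 26, 31}

{5, 10, 12, 20, 24, 25, 26, 31}


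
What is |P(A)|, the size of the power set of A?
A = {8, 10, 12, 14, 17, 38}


Set A = {8, 10, 12, 14, 17, 38}
|A| = 6
The power set P(A) contains all subsets of A.
|P(A)| = 2^|A| = 2^6 = 64

64


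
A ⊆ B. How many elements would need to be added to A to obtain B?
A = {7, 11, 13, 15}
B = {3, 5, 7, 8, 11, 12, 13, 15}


Set A = {7, 11, 13, 15}, |A| = 4
Set B = {3, 5, 7, 8, 11, 12, 13, 15}, |B| = 8
Since A ⊆ B: B \ A = {3, 5, 8, 12}
|B| - |A| = 8 - 4 = 4

4


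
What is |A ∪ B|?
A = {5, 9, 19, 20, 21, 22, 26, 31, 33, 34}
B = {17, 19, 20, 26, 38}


Set A = {5, 9, 19, 20, 21, 22, 26, 31, 33, 34}, |A| = 10
Set B = {17, 19, 20, 26, 38}, |B| = 5
A ∩ B = {19, 20, 26}, |A ∩ B| = 3
|A ∪ B| = |A| + |B| - |A ∩ B| = 10 + 5 - 3 = 12

12


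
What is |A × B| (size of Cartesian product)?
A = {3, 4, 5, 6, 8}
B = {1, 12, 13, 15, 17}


Set A = {3, 4, 5, 6, 8} has 5 elements.
Set B = {1, 12, 13, 15, 17} has 5 elements.
|A × B| = |A| × |B| = 5 × 5 = 25

25


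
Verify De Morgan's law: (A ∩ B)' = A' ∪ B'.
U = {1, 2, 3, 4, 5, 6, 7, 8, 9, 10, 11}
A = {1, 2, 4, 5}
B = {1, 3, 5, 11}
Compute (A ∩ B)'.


U = {1, 2, 3, 4, 5, 6, 7, 8, 9, 10, 11}
A = {1, 2, 4, 5}, B = {1, 3, 5, 11}
A ∩ B = {1, 5}
(A ∩ B)' = U \ (A ∩ B) = {2, 3, 4, 6, 7, 8, 9, 10, 11}
Verification via A' ∪ B': A' = {3, 6, 7, 8, 9, 10, 11}, B' = {2, 4, 6, 7, 8, 9, 10}
A' ∪ B' = {2, 3, 4, 6, 7, 8, 9, 10, 11} ✓

{2, 3, 4, 6, 7, 8, 9, 10, 11}


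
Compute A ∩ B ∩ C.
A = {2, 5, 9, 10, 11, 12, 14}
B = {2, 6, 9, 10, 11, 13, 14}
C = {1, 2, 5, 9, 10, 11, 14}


Set A = {2, 5, 9, 10, 11, 12, 14}
Set B = {2, 6, 9, 10, 11, 13, 14}
Set C = {1, 2, 5, 9, 10, 11, 14}
First, A ∩ B = {2, 9, 10, 11, 14}
Then, (A ∩ B) ∩ C = {2, 9, 10, 11, 14}

{2, 9, 10, 11, 14}


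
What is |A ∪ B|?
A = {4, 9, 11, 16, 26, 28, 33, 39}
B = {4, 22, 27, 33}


Set A = {4, 9, 11, 16, 26, 28, 33, 39}, |A| = 8
Set B = {4, 22, 27, 33}, |B| = 4
A ∩ B = {4, 33}, |A ∩ B| = 2
|A ∪ B| = |A| + |B| - |A ∩ B| = 8 + 4 - 2 = 10

10


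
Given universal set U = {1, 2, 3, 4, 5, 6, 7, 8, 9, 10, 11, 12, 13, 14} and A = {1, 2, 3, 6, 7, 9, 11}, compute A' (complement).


Universal set U = {1, 2, 3, 4, 5, 6, 7, 8, 9, 10, 11, 12, 13, 14}
Set A = {1, 2, 3, 6, 7, 9, 11}
A' = U \ A = elements in U but not in A
Checking each element of U:
1 (in A, exclude), 2 (in A, exclude), 3 (in A, exclude), 4 (not in A, include), 5 (not in A, include), 6 (in A, exclude), 7 (in A, exclude), 8 (not in A, include), 9 (in A, exclude), 10 (not in A, include), 11 (in A, exclude), 12 (not in A, include), 13 (not in A, include), 14 (not in A, include)
A' = {4, 5, 8, 10, 12, 13, 14}

{4, 5, 8, 10, 12, 13, 14}


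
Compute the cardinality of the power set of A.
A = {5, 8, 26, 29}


Set A = {5, 8, 26, 29}
|A| = 4
The power set P(A) contains all subsets of A.
|P(A)| = 2^|A| = 2^4 = 16

16


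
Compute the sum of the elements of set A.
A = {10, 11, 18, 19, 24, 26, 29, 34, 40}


Set A = {10, 11, 18, 19, 24, 26, 29, 34, 40}
Sum = 10 + 11 + 18 + 19 + 24 + 26 + 29 + 34 + 40 = 211

211


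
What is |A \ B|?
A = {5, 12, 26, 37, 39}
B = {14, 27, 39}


Set A = {5, 12, 26, 37, 39}
Set B = {14, 27, 39}
A \ B = {5, 12, 26, 37}
|A \ B| = 4

4
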